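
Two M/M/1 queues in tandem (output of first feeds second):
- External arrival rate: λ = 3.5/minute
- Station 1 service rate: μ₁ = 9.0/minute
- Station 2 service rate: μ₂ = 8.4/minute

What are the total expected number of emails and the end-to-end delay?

By Jackson's theorem, each station behaves as independent M/M/1.
Station 1: ρ₁ = 3.5/9.0 = 0.3889, L₁ = ρ₁/(1-ρ₁) = λ/(μ₁-λ) = 3.5/5.50 = 0.63636
Station 2: ρ₂ = 3.5/8.4 = 0.4167, L₂ = ρ₂/(1-ρ₂) = λ/(μ₂-λ) = 3.5/4.90 = 0.71429
Total: L = L₁ + L₂ = 0.63636 + 0.71429 = 1.3506
W = L/λ = 1.3506/3.5 = 0.3859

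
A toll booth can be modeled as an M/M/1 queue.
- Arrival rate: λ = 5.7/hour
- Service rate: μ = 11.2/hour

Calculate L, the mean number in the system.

ρ = λ/μ = 5.7/11.2 = 0.5089
For M/M/1: L = λ/(μ-λ)
L = 5.7/(11.2-5.7) = 5.7/5.50
L = 1.0364 vehicles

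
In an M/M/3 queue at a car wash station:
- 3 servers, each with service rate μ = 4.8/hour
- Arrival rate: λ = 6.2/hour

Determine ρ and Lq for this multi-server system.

Traffic intensity: ρ = λ/(cμ) = 6.2/(3×4.8) = 0.4306
Since ρ = 0.4306 < 1, system is stable.
Offered load a = λ/μ = cρ = 6.2/4.8 = 1.2917
P₀ = [ Σₙ₌₀^2 aⁿ/n! + a^3/(3!(1-ρ)) ]⁻¹
Σ = a^0/0! + a^1/1! + a^2/2! = 1.0000 + 1.2917 + 0.8342 = 3.1259
a^3/(3!(1-ρ)) = 2.1550/(6 × 0.56944) = 0.6307
P₀ = 1/(3.1259 + 0.6307) = 0.2662
Lq = P₀·a^3·ρ / (3!(1-ρ)²) = 0.2662 × 2.1550 × 0.4306 / (6 × 0.3243) = 0.1269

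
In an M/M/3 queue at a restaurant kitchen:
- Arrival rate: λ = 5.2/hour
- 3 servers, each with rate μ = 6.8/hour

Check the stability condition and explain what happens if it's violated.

Stability requires ρ = λ/(cμ) < 1
ρ = 5.2/(3 × 6.8) = 5.2/20.40 = 0.2549
Since 0.2549 < 1, the system is STABLE.
The servers are busy 25.49% of the time.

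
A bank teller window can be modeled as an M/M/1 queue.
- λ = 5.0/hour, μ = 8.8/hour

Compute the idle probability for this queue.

ρ = λ/μ = 5.0/8.8 = 0.5682
P(0) = 1 - ρ = 1 - 0.5682 = 0.4318
The server is idle 43.18% of the time.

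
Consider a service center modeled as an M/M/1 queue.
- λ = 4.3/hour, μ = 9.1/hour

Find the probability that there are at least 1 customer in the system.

ρ = λ/μ = 4.3/9.1 = 0.4725
P(N ≥ n) = ρⁿ
P(N ≥ 1) = 0.4725^1
P(N ≥ 1) = 0.4725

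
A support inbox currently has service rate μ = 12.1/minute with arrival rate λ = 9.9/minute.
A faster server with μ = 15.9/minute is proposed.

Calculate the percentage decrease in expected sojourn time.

System 1: ρ₁ = 9.9/12.1 = 0.8182, W₁ = 1/(12.1-9.9) = 0.45455
System 2: ρ₂ = 9.9/15.9 = 0.6226, W₂ = 1/(15.9-9.9) = 0.16667
Improvement: (W₁-W₂)/W₁ = (0.45455-0.16667)/0.45455 = 63.33%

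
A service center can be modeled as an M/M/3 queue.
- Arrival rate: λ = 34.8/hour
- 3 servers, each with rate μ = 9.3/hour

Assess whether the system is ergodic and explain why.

Stability requires ρ = λ/(cμ) < 1
ρ = 34.8/(3 × 9.3) = 34.8/27.90 = 1.2473
Since 1.2473 ≥ 1, the system is UNSTABLE.
Need c > λ/μ = 34.8/9.3 = 3.74.
Minimum servers needed: c = 4.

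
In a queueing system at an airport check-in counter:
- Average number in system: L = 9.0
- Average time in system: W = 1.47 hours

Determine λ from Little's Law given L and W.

Little's Law: L = λW, so λ = L/W
λ = 9.0/1.47 = 6.1224 passengers/hour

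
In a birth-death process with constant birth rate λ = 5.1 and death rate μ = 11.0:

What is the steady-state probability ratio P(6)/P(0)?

For constant rates: P(n)/P(0) = (λ/μ)^n
P(6)/P(0) = (5.1/11.0)^6 = 0.46364^6 = 0.009933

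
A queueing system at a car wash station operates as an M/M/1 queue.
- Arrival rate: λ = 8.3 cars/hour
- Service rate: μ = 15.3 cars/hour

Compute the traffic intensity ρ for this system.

Server utilization: ρ = λ/μ
ρ = 8.3/15.3 = 0.5425
The server is busy 54.25% of the time.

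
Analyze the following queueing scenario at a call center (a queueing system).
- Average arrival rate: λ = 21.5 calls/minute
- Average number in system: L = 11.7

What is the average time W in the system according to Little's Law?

Little's Law: L = λW, so W = L/λ
W = 11.7/21.5 = 0.5442 minutes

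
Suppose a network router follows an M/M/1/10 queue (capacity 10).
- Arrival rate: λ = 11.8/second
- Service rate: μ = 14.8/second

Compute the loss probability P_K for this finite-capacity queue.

ρ = λ/μ = 11.8/14.8 = 0.797297
P₀ = (1-ρ)/(1-ρ^(K+1)) = (1-0.797297)/(1-0.797297^11) = 0.2027/0.9172 = 0.2210
P_K = P₀×ρ^K = 0.2210 × 0.797297^10 = 0.2210 × 0.1038 = 0.02294
Blocking probability = 2.29%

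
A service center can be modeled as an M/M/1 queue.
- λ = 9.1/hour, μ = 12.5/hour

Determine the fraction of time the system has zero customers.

ρ = λ/μ = 9.1/12.5 = 0.7280
P(0) = 1 - ρ = 1 - 0.7280 = 0.2720
The server is idle 27.20% of the time.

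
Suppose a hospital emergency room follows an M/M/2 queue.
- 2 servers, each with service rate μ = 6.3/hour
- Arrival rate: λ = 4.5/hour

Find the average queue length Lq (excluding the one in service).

Traffic intensity: ρ = λ/(cμ) = 4.5/(2×6.3) = 0.3571
Since ρ = 0.3571 < 1, system is stable.
Offered load a = λ/μ = cρ = 4.5/6.3 = 0.7143
P₀ = [ Σₙ₌₀^1 aⁿ/n! + a^2/(2!(1-ρ)) ]⁻¹
Σ = a^0/0! + a^1/1! = 1.0000 + 0.7143 = 1.7143
a^2/(2!(1-ρ)) = 0.5102/(2 × 0.6429) = 0.3968
P₀ = 1/(1.7143 + 0.3968) = 0.4737
Lq = P₀·a^2·ρ / (2!(1-ρ)²) = 0.4737 × 0.5102 × 0.3571 / (2 × 0.4133) = 0.1044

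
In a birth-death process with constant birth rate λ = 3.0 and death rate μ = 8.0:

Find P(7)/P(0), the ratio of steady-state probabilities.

For constant rates: P(n)/P(0) = (λ/μ)^n
P(7)/P(0) = (3.0/8.0)^7 = 0.3750^7 = 0.001043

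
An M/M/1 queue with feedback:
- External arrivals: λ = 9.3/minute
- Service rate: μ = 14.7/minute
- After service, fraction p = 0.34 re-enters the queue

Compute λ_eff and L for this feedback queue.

Effective arrival rate: λ_eff = λ/(1-p) = 9.3/(1-0.34) = 9.3/0.66 = 14.090909
ρ = λ_eff/μ = 14.090909/14.7 = 0.9585652
L = ρ/(1-ρ) = 0.9585652/(1-0.9585652) = 23.1343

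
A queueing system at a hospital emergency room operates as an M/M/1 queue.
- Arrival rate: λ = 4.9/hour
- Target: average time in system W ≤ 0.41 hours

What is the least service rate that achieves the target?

For M/M/1: W = 1/(μ-λ)
Need W ≤ 0.41, so 1/(μ-λ) ≤ 0.41
μ - λ ≥ 1/0.41 = 2.4390
μ ≥ 4.9 + 2.4390 = 7.3390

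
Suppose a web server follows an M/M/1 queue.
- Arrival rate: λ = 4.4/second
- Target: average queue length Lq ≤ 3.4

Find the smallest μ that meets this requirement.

For M/M/1: Lq = λ²/(μ(μ-λ))
Need Lq ≤ 3.4, i.e. μ(μ-λ) ≥ λ²/3.4
μ² - 4.4μ - 19.36/3.4 ≥ 0  →  μ² - 4.4μ - 5.69412 ≥ 0
Quadratic formula (positive root): μ = [λ + √(λ² + 4×5.69412)]/2
Discriminant: 19.36 + 4×5.69412 = 42.1365, √42.1365 = 6.49126
μ ≥ (4.4 + 6.49126)/2 = 5.4456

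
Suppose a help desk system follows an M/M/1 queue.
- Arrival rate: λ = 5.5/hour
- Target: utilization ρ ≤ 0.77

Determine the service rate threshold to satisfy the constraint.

ρ = λ/μ, so μ = λ/ρ
μ ≥ 5.5/0.77 = 7.1429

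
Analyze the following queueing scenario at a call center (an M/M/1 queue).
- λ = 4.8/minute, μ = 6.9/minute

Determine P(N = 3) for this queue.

ρ = λ/μ = 4.8/6.9 = 0.6957
P(n) = (1-ρ)ρⁿ
P(3) = (1-0.6957) × 0.6957^3
P(3) = 0.3043 × 0.3367
P(3) = 0.1025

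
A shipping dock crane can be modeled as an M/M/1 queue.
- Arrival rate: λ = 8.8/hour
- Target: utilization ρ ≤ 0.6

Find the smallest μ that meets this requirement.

ρ = λ/μ, so μ = λ/ρ
μ ≥ 8.8/0.6 = 14.6667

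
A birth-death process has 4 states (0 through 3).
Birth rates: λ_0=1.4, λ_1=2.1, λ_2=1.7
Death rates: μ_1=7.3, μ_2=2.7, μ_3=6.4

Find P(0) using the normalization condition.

Ratios P(n)/P(0) = (λ₀···λₙ₋₁)/(μ₁···μₙ):
P(1)/P(0) = (1.4)/(7.3) = 0.1918
P(2)/P(0) = (1.4×2.1)/(7.3×2.7) = 0.1492
P(3)/P(0) = (1.4×2.1×1.7)/(7.3×2.7×6.4) = 0.03962

Normalization: ∑ P(n) = 1
P(0) × (1.0000 + 0.1918 + 0.1492 + 0.03962) = 1
P(0) × 1.3806 = 1
P(0) = 1/1.3806 = 0.7243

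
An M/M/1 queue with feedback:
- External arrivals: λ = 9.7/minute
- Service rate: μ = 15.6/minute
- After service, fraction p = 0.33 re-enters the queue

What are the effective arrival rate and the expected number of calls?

Effective arrival rate: λ_eff = λ/(1-p) = 9.7/(1-0.33) = 9.7/0.67 = 14.47761
ρ = λ_eff/μ = 14.47761/15.6 = 0.928052
L = ρ/(1-ρ) = 0.928052/(1-0.928052) = 12.8989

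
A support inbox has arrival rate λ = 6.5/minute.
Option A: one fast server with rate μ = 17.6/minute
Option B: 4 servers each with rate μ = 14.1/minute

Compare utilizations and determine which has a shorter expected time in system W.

Option A: single server μ = 17.6 (M/M/1)
  ρ_A = 6.5/17.6 = 0.3693
  W_A = 1/(μ-λ) = 1/(17.6-6.5) = 1/11.10 = 0.09009

Option B: 4 servers μ = 14.1 (M/M/4)
  ρ_B = λ/(cμ) = 6.5/(4×14.1) = 0.1152
  Offered load a = λ/μ = cρ = 6.5/14.1 = 0.4610
  P₀ = [ Σₙ₌₀^3 aⁿ/n! + a^4/(4!(1-ρ)) ]⁻¹
  Σ = a^0/0! + a^1/1! + a^2/2! + a^3/3! = 1.0000 + 0.4610 + 0.1063 + 0.01633 = 1.5836
  a^4/(4!(1-ρ)) = 0.04516/(24 × 0.8848) = 0.002127
  P₀ = 1/(1.5836 + 0.002127) = 0.6306
  Lq = P₀·a^4·ρ / (4!(1-ρ)²) = 0.63063 × 0.045162 × 0.11525 / (24 × 0.78279) = 0.0001747
  Wq_B = Lq/λ = 0.0001747/6.5 = 0.00002688
  W_B = Wq_B + 1/μ = 0.00002688 + 0.07092 = 0.07095

Since W_B = 0.07095 < W_A = 0.09009, Option B (multiple servers) has the shorter time in system.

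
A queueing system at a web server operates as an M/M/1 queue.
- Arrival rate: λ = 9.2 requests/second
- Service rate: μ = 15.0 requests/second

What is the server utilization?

Server utilization: ρ = λ/μ
ρ = 9.2/15.0 = 0.6133
The server is busy 61.33% of the time.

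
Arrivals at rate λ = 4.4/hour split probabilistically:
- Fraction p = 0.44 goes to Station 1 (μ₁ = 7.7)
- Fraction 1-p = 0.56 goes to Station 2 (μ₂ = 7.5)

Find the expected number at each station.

Effective rates: λ₁ = 4.4×0.44 = 1.936, λ₂ = 4.4×0.56 = 2.464
Station 1: ρ₁ = 1.936/7.7 = 0.25143, L₁ = ρ₁/(1-ρ₁) = 0.25143/(1-0.25143) = 0.3359
Station 2: ρ₂ = 2.464/7.5 = 0.32853, L₂ = ρ₂/(1-ρ₂) = 0.32853/(1-0.32853) = 0.4893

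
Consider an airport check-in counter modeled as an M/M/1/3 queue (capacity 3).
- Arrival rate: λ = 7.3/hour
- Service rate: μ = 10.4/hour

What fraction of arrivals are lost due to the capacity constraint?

ρ = λ/μ = 7.3/10.4 = 0.70192
P₀ = (1-ρ)/(1-ρ^(K+1)) = (1-0.70192)/(1-0.70192^4) = 0.2981/0.7573 = 0.3936
P_K = P₀×ρ^K = 0.3936 × 0.70192^3 = 0.3936 × 0.3458 = 0.1361
Blocking probability = 13.61%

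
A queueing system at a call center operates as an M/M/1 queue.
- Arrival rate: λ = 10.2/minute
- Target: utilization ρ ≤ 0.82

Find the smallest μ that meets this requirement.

ρ = λ/μ, so μ = λ/ρ
μ ≥ 10.2/0.82 = 12.4390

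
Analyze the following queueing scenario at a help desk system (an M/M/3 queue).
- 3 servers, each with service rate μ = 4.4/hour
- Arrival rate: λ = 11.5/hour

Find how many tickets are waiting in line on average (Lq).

Traffic intensity: ρ = λ/(cμ) = 11.5/(3×4.4) = 0.8712
Since ρ = 0.8712 < 1, system is stable.
Offered load a = λ/μ = cρ = 11.5/4.4 = 2.6136
P₀ = [ Σₙ₌₀^2 aⁿ/n! + a^3/(3!(1-ρ)) ]⁻¹
Σ = a^0/0! + a^1/1! + a^2/2! = 1.00000 + 2.61364 + 3.41555 = 7.0292
a^3/(3!(1-ρ)) = 17.8540/(6 × 0.128788) = 23.1052
P₀ = 1/(7.0292 + 23.1052) = 0.03318
Lq = P₀·a^3·ρ / (3!(1-ρ)²) = 0.0331847 × 17.8540 × 0.871212 / (6 × 0.0165863) = 5.1868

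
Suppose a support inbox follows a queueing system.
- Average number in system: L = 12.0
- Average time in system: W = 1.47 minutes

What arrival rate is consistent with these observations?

Little's Law: L = λW, so λ = L/W
λ = 12.0/1.47 = 8.1633 emails/minute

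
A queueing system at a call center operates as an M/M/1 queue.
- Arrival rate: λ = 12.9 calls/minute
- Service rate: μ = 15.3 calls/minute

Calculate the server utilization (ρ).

Server utilization: ρ = λ/μ
ρ = 12.9/15.3 = 0.8431
The server is busy 84.31% of the time.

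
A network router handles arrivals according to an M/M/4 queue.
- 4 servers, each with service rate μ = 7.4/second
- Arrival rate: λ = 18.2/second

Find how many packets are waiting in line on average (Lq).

Traffic intensity: ρ = λ/(cμ) = 18.2/(4×7.4) = 0.6149
Since ρ = 0.6149 < 1, system is stable.
Offered load a = λ/μ = cρ = 18.2/7.4 = 2.4595
P₀ = [ Σₙ₌₀^3 aⁿ/n! + a^4/(4!(1-ρ)) ]⁻¹
Σ = a^0/0! + a^1/1! + a^2/2! + a^3/3! = 1.0000 + 2.4595 + 3.0245 + 2.4795 = 8.9635
a^4/(4!(1-ρ)) = 36.5897/(24 × 0.38514) = 3.9585
P₀ = 1/(8.9635 + 3.9585) = 0.07739
Lq = P₀·a^4·ρ / (4!(1-ρ)²) = 0.077387 × 36.5897 × 0.61486 / (24 × 0.14833) = 0.4891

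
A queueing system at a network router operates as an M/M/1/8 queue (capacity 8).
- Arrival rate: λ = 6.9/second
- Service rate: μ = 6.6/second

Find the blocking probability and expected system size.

ρ = λ/μ = 6.9/6.6 = 1.04545
P₀ = (1-ρ)/(1-ρ^(K+1)) = (1-1.04545)/(1-1.04545^9) = -0.04545/-0.4919 = 0.09240
P_K = P₀×ρ^K = 0.09240 × 1.04545^8 = 0.09240 × 1.4270 = 0.1319
Blocking probability P_8 = 0.1319 (13.19%)
L = ρ[1 - (K+1)ρ^K + Kρ^(K+1)] / [(1-ρ)(1-ρ^(K+1))]
L = 1.04545 × (1 - 9×1.4270071 + 8×1.4918646) / ((1 - 1.04545) × (1 - 1.4918646)) = 4.2955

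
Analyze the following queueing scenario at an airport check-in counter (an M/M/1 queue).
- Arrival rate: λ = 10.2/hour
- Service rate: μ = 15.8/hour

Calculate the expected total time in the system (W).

First, compute utilization: ρ = λ/μ = 10.2/15.8 = 0.6456
For M/M/1: W = 1/(μ-λ)
W = 1/(15.8-10.2) = 1/5.60
W = 0.1786 hours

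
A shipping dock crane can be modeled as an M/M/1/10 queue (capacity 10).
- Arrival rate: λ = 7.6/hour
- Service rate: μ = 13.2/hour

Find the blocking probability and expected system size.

ρ = λ/μ = 7.6/13.2 = 0.57576
P₀ = (1-ρ)/(1-ρ^(K+1)) = (1-0.57576)/(1-0.57576^11) = 0.4242/0.9977 = 0.4252
P_K = P₀×ρ^K = 0.4252 × 0.57576^10 = 0.4252 × 0.004003 = 0.001702
Blocking probability P_10 = 0.001702 (0.17%)
L = ρ[1 - (K+1)ρ^K + Kρ^(K+1)] / [(1-ρ)(1-ρ^(K+1))]
L = 0.57576 × (1 - 11×0.004003 + 10×0.002305) / ((1 - 0.57576) × (1 - 0.002305)) = 1.3317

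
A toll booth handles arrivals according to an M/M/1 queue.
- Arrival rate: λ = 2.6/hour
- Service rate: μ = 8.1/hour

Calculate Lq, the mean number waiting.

ρ = λ/μ = 2.6/8.1 = 0.3210
For M/M/1: Lq = λ²/(μ(μ-λ))
Lq = 6.76/(8.1 × 5.50)
Lq = 0.1517 vehicles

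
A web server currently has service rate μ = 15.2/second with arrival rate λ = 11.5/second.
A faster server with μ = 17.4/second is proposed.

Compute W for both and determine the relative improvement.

System 1: ρ₁ = 11.5/15.2 = 0.7566, W₁ = 1/(15.2-11.5) = 0.2703
System 2: ρ₂ = 11.5/17.4 = 0.6609, W₂ = 1/(17.4-11.5) = 0.1695
Improvement: (W₁-W₂)/W₁ = (0.2703-0.1695)/0.2703 = 37.29%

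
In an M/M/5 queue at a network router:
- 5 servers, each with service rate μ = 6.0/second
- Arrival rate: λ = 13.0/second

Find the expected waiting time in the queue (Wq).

Traffic intensity: ρ = λ/(cμ) = 13.0/(5×6.0) = 0.4333
Since ρ = 0.4333 < 1, system is stable.
Offered load a = λ/μ = cρ = 13.0/6.0 = 2.1667
P₀ = [ Σₙ₌₀^4 aⁿ/n! + a^5/(5!(1-ρ)) ]⁻¹
Σ = a^0/0! + a^1/1! + a^2/2! + a^3/3! + a^4/4! = 1.0000 + 2.1667 + 2.3472 + 1.6952 + 0.9182 = 8.1273
a^5/(5!(1-ρ)) = 47.7486/(120 × 0.56667) = 0.7022
P₀ = 1/(8.1273 + 0.7022) = 0.1133
Lq = P₀·a^5·ρ / (5!(1-ρ)²) = 0.113256 × 47.7486 × 0.433333 / (120 × 0.321111) = 0.06081
Wq = Lq/λ = 0.06081/13.0 = 0.004678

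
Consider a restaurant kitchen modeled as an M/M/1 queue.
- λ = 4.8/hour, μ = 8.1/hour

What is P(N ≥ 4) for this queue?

ρ = λ/μ = 4.8/8.1 = 0.5926
P(N ≥ n) = ρⁿ
P(N ≥ 4) = 0.5926^4
P(N ≥ 4) = 0.1233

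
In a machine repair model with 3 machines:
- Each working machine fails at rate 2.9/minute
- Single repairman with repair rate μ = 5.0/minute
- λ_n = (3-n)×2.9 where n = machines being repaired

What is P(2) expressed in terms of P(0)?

P(2)/P(0) = ∏_{i=0}^{2-1} λ_i/μ_{i+1}
= (3-0)×2.9/5.0 × (3-1)×2.9/5.0
= 2.0184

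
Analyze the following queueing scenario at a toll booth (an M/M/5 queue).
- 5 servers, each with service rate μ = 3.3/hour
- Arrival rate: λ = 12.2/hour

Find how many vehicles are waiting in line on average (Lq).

Traffic intensity: ρ = λ/(cμ) = 12.2/(5×3.3) = 0.7394
Since ρ = 0.7394 < 1, system is stable.
Offered load a = λ/μ = cρ = 12.2/3.3 = 3.6970
P₀ = [ Σₙ₌₀^4 aⁿ/n! + a^5/(5!(1-ρ)) ]⁻¹
Σ = a^0/0! + a^1/1! + a^2/2! + a^3/3! + a^4/4! = 1.0000 + 3.6970 + 6.8338 + 8.4214 + 7.7835 = 27.7357
a^5/(5!(1-ρ)) = 690.6046/(120 × 0.260606) = 22.0833
P₀ = 1/(27.7357 + 22.0833) = 0.02007
Lq = P₀·a^5·ρ / (5!(1-ρ)²) = 0.020073 × 690.6046 × 0.73939 / (120 × 0.067916) = 1.2577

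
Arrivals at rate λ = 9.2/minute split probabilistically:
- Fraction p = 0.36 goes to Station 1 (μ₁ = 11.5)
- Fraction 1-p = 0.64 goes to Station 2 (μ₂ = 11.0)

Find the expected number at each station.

Effective rates: λ₁ = 9.2×0.36 = 3.312, λ₂ = 9.2×0.64 = 5.888
Station 1: ρ₁ = 3.312/11.5 = 0.2880, L₁ = ρ₁/(1-ρ₁) = 0.2880/(1-0.2880) = 0.4045
Station 2: ρ₂ = 5.888/11.0 = 0.53527, L₂ = ρ₂/(1-ρ₂) = 0.53527/(1-0.53527) = 1.1518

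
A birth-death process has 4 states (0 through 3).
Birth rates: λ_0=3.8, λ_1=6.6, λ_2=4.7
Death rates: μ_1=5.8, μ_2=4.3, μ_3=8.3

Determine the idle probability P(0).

Ratios P(n)/P(0) = (λ₀···λₙ₋₁)/(μ₁···μₙ):
P(1)/P(0) = (3.8)/(5.8) = 0.6552
P(2)/P(0) = (3.8×6.6)/(5.8×4.3) = 1.0056
P(3)/P(0) = (3.8×6.6×4.7)/(5.8×4.3×8.3) = 0.5694

Normalization: ∑ P(n) = 1
P(0) × (1.0000 + 0.6552 + 1.0056 + 0.5694) = 1
P(0) × 3.2302 = 1
P(0) = 1/3.2302 = 0.3096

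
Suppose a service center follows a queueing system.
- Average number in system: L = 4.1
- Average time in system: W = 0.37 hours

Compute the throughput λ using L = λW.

Little's Law: L = λW, so λ = L/W
λ = 4.1/0.37 = 11.0811 customers/hour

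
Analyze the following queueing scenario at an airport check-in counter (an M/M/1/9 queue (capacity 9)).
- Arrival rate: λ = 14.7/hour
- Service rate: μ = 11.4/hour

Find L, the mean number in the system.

ρ = λ/μ = 14.7/11.4 = 1.28947
P₀ = (1-ρ)/(1-ρ^(K+1)) = (1-1.28947)/(1-1.28947^10) = -0.2895/-11.7090 = 0.02472
P_K = P₀×ρ^K = 0.024722 × 1.28947^9 = 0.024722 × 9.8560 = 0.2437
L = ρ[1 - (K+1)ρ^K + Kρ^(K+1)] / [(1-ρ)(1-ρ^(K+1))]
L = 1.28947 × (1 - 10×9.856011 + 9×12.70903) / ((1 - 1.28947) × (1 - 12.70903)) = 6.3995 passengers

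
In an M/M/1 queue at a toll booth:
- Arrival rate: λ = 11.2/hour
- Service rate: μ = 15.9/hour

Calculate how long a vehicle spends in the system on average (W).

First, compute utilization: ρ = λ/μ = 11.2/15.9 = 0.7044
For M/M/1: W = 1/(μ-λ)
W = 1/(15.9-11.2) = 1/4.70
W = 0.2128 hours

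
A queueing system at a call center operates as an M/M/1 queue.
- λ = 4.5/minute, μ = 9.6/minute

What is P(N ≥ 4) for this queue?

ρ = λ/μ = 4.5/9.6 = 0.46875
P(N ≥ n) = ρⁿ
P(N ≥ 4) = 0.46875^4
P(N ≥ 4) = 0.04828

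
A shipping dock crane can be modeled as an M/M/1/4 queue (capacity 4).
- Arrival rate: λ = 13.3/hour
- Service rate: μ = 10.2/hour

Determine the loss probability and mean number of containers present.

ρ = λ/μ = 13.3/10.2 = 1.303922
P₀ = (1-ρ)/(1-ρ^(K+1)) = (1-1.303922)/(1-1.303922^5) = -0.3039/-2.7693 = 0.1097
P_K = P₀×ρ^K = 0.10975 × 1.303922^4 = 0.10975 × 2.8907 = 0.3173
Blocking probability P_4 = 0.3173 (31.73%)
L = ρ[1 - (K+1)ρ^K + Kρ^(K+1)] / [(1-ρ)(1-ρ^(K+1))]
L = 1.303922 × (1 - 5×2.89072 + 4×3.76928) / ((1 - 1.303922) × (1 - 3.76928)) = 2.5152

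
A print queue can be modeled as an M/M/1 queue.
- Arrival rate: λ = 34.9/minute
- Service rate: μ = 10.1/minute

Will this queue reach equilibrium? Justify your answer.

Stability requires ρ = λ/(cμ) < 1
ρ = 34.9/(1 × 10.1) = 34.9/10.10 = 3.4554
Since 3.4554 ≥ 1, the system is UNSTABLE.
Queue grows without bound. Need μ > λ = 34.9.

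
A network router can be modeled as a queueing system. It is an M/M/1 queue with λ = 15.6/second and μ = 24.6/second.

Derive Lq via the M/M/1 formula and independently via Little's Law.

Method 1 (direct): Lq = λ²/(μ(μ-λ)) = 243.36/(24.6 × 9.00) = 1.0992

Method 2 (Little's Law):
W = 1/(μ-λ) = 1/9.00 = 0.11111
Wq = W - 1/μ = 0.11111 - 0.040650 = 0.07046
Lq = λWq = 15.6 × 0.07046 = 1.0992 ✔ (matches Method 1)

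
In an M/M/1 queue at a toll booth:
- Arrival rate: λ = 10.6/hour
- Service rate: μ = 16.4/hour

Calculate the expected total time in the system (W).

First, compute utilization: ρ = λ/μ = 10.6/16.4 = 0.6463
For M/M/1: W = 1/(μ-λ)
W = 1/(16.4-10.6) = 1/5.80
W = 0.1724 hours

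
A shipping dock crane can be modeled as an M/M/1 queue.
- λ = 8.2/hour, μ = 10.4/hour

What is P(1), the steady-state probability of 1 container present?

ρ = λ/μ = 8.2/10.4 = 0.7885
P(n) = (1-ρ)ρⁿ
P(1) = (1-0.7885) × 0.7885^1
P(1) = 0.2115 × 0.7885
P(1) = 0.1668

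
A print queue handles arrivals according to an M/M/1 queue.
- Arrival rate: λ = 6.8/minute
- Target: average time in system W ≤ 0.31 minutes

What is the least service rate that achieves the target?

For M/M/1: W = 1/(μ-λ)
Need W ≤ 0.31, so 1/(μ-λ) ≤ 0.31
μ - λ ≥ 1/0.31 = 3.2258
μ ≥ 6.8 + 3.2258 = 10.0258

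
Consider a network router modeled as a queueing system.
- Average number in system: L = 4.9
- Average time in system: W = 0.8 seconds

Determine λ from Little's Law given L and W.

Little's Law: L = λW, so λ = L/W
λ = 4.9/0.8 = 6.1250 packets/second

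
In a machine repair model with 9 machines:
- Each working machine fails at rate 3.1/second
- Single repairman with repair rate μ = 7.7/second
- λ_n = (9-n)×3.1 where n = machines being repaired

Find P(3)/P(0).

P(3)/P(0) = ∏_{i=0}^{3-1} λ_i/μ_{i+1}
= (9-0)×3.1/7.7 × (9-1)×3.1/7.7 × (9-2)×3.1/7.7
= 32.8885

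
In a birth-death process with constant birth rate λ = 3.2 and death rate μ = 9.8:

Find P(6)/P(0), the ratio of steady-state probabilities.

For constant rates: P(n)/P(0) = (λ/μ)^n
P(6)/P(0) = (3.2/9.8)^6 = 0.32653^6 = 0.001212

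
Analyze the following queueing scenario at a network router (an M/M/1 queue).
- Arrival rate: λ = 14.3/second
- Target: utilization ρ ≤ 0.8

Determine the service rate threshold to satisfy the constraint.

ρ = λ/μ, so μ = λ/ρ
μ ≥ 14.3/0.8 = 17.8750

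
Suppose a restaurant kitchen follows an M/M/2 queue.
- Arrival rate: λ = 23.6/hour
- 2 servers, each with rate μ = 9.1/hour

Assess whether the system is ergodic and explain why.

Stability requires ρ = λ/(cμ) < 1
ρ = 23.6/(2 × 9.1) = 23.6/18.20 = 1.2967
Since 1.2967 ≥ 1, the system is UNSTABLE.
Need c > λ/μ = 23.6/9.1 = 2.59.
Minimum servers needed: c = 3.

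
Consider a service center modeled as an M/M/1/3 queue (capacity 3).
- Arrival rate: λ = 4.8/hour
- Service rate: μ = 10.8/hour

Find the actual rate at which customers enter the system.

ρ = λ/μ = 4.8/10.8 = 0.44444
P₀ = (1-ρ)/(1-ρ^(K+1)) = (1-0.44444)/(1-0.44444^4) = 0.5556/0.9610 = 0.5781
P_K = P₀×ρ^K = 0.5781 × 0.44444^3 = 0.5781 × 0.08779 = 0.05075
λ_eff = λ(1-P_K) = 4.8 × (1 - 0.05075) = 4.8 × 0.94925 = 4.5564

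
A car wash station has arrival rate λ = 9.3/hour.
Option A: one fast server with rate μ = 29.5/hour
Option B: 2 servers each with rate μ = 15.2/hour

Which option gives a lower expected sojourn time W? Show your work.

Option A: single server μ = 29.5 (M/M/1)
  ρ_A = 9.3/29.5 = 0.3153
  W_A = 1/(μ-λ) = 1/(29.5-9.3) = 1/20.20 = 0.04950

Option B: 2 servers μ = 15.2 (M/M/2)
  ρ_B = λ/(cμ) = 9.3/(2×15.2) = 0.3059
  Offered load a = λ/μ = cρ = 9.3/15.2 = 0.6118
  P₀ = [ Σₙ₌₀^1 aⁿ/n! + a^2/(2!(1-ρ)) ]⁻¹
  Σ = a^0/0! + a^1/1! = 1.0000 + 0.6118 = 1.6118
  a^2/(2!(1-ρ)) = 0.3744/(2 × 0.6941) = 0.2697
  P₀ = 1/(1.6118 + 0.2697) = 0.5315
  Lq = P₀·a^2·ρ / (2!(1-ρ)²) = 0.53149 × 0.37435 × 0.30592 / (2 × 0.48175) = 0.06317
  Wq_B = Lq/λ = 0.063173/9.3 = 0.006793
  W_B = Wq_B + 1/μ = 0.006793 + 0.06579 = 0.07258

Since W_A = 0.04950 < W_B = 0.07258, Option A (single fast server) has the shorter time in system.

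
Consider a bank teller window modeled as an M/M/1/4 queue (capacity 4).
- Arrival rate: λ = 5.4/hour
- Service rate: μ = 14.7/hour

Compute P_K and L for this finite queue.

ρ = λ/μ = 5.4/14.7 = 0.36735
P₀ = (1-ρ)/(1-ρ^(K+1)) = (1-0.36735)/(1-0.36735^5) = 0.6326/0.9933 = 0.6369
P_K = P₀×ρ^K = 0.6369 × 0.36735^4 = 0.6369 × 0.01821 = 0.01160
Blocking probability P_4 = 0.01160 (1.16%)
L = ρ[1 - (K+1)ρ^K + Kρ^(K+1)] / [(1-ρ)(1-ρ^(K+1))]
L = 0.36735 × (1 - 5×0.01821 + 4×0.006690) / ((1 - 0.36735) × (1 - 0.006690)) = 0.5470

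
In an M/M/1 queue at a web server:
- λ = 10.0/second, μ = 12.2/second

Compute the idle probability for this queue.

ρ = λ/μ = 10.0/12.2 = 0.8197
P(0) = 1 - ρ = 1 - 0.8197 = 0.1803
The server is idle 18.03% of the time.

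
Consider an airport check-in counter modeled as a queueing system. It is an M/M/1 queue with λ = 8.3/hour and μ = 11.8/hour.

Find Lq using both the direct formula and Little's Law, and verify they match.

Method 1 (direct): Lq = λ²/(μ(μ-λ)) = 68.89/(11.8 × 3.50) = 1.6680

Method 2 (Little's Law):
W = 1/(μ-λ) = 1/3.50 = 0.2857143
Wq = W - 1/μ = 0.2857143 - 0.08474576 = 0.200969
Lq = λWq = 8.3 × 0.200969 = 1.6680 ✔ (matches Method 1)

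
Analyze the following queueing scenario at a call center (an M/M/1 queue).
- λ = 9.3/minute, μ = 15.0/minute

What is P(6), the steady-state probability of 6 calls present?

ρ = λ/μ = 9.3/15.0 = 0.6200
P(n) = (1-ρ)ρⁿ
P(6) = (1-0.6200) × 0.6200^6
P(6) = 0.3800 × 0.05680
P(6) = 0.02158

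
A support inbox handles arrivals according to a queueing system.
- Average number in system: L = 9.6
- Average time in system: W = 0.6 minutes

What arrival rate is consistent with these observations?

Little's Law: L = λW, so λ = L/W
λ = 9.6/0.6 = 16.0000 emails/minute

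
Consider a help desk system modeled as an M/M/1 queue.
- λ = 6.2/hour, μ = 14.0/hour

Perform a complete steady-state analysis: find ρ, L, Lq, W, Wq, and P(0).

Step 1: ρ = λ/μ = 6.2/14.0 = 0.4429
Step 2: L = λ/(μ-λ) = 6.2/7.80 = 0.7949
Step 3: Lq = λ²/(μ(μ-λ)) = 38.44/(14.0×7.80) = 0.3520
Step 4: W = 1/(μ-λ) = 1/7.80 = 0.12821
Step 5: Wq = λ/(μ(μ-λ)) = 6.2/(14.0×7.80) = 0.05678
Step 6: P(0) = 1-ρ = 0.5571
Verify: L = λW = 6.2×0.12821 = 0.7949 ✔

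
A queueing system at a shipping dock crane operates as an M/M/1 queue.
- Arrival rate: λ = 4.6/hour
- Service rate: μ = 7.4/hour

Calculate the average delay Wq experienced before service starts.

First, compute utilization: ρ = λ/μ = 4.6/7.4 = 0.6216
For M/M/1: Wq = λ/(μ(μ-λ))
Wq = 4.6/(7.4 × (7.4-4.6))
Wq = 4.6/(7.4 × 2.80)
Wq = 0.2220 hours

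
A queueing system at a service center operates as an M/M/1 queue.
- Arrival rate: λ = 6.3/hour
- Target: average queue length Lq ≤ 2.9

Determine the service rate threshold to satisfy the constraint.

For M/M/1: Lq = λ²/(μ(μ-λ))
Need Lq ≤ 2.9, i.e. μ(μ-λ) ≥ λ²/2.9
μ² - 6.3μ - 39.69/2.9 ≥ 0  →  μ² - 6.3μ - 13.6862 ≥ 0
Quadratic formula (positive root): μ = [λ + √(λ² + 4×13.6862)]/2
Discriminant: 39.69 + 4×13.6862 = 94.4348, √94.4348 = 9.7178
μ ≥ (6.3 + 9.7178)/2 = 8.0089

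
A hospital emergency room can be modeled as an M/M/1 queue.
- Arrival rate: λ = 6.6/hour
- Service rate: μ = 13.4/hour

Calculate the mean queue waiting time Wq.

First, compute utilization: ρ = λ/μ = 6.6/13.4 = 0.4925
For M/M/1: Wq = λ/(μ(μ-λ))
Wq = 6.6/(13.4 × (13.4-6.6))
Wq = 6.6/(13.4 × 6.80)
Wq = 0.07243 hours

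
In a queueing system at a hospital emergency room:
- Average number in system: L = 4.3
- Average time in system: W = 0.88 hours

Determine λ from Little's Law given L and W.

Little's Law: L = λW, so λ = L/W
λ = 4.3/0.88 = 4.8864 patients/hour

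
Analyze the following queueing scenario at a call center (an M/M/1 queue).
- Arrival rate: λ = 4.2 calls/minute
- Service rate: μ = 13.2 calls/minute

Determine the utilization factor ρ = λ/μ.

Server utilization: ρ = λ/μ
ρ = 4.2/13.2 = 0.3182
The server is busy 31.82% of the time.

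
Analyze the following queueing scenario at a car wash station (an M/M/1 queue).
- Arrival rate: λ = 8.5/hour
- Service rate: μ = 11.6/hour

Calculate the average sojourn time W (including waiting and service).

First, compute utilization: ρ = λ/μ = 8.5/11.6 = 0.7328
For M/M/1: W = 1/(μ-λ)
W = 1/(11.6-8.5) = 1/3.10
W = 0.3226 hours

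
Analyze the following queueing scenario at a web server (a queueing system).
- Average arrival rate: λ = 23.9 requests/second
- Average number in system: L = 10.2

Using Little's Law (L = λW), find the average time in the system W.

Little's Law: L = λW, so W = L/λ
W = 10.2/23.9 = 0.4268 seconds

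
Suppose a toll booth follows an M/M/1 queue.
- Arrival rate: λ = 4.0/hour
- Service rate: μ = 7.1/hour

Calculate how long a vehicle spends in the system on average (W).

First, compute utilization: ρ = λ/μ = 4.0/7.1 = 0.5634
For M/M/1: W = 1/(μ-λ)
W = 1/(7.1-4.0) = 1/3.10
W = 0.3226 hours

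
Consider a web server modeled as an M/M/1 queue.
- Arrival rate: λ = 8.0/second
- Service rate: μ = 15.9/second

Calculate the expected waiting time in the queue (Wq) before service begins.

First, compute utilization: ρ = λ/μ = 8.0/15.9 = 0.5031
For M/M/1: Wq = λ/(μ(μ-λ))
Wq = 8.0/(15.9 × (15.9-8.0))
Wq = 8.0/(15.9 × 7.90)
Wq = 0.06369 seconds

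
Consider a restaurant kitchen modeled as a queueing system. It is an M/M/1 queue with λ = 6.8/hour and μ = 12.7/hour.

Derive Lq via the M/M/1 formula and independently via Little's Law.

Method 1 (direct): Lq = λ²/(μ(μ-λ)) = 46.24/(12.7 × 5.90) = 0.6171

Method 2 (Little's Law):
W = 1/(μ-λ) = 1/5.90 = 0.16949
Wq = W - 1/μ = 0.16949 - 0.078740 = 0.09075
Lq = λWq = 6.8 × 0.09075 = 0.6171 ✔ (matches Method 1)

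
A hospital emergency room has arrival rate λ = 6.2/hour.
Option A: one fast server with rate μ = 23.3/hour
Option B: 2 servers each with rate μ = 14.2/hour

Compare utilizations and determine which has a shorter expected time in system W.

Option A: single server μ = 23.3 (M/M/1)
  ρ_A = 6.2/23.3 = 0.2661
  W_A = 1/(μ-λ) = 1/(23.3-6.2) = 1/17.10 = 0.05848

Option B: 2 servers μ = 14.2 (M/M/2)
  ρ_B = λ/(cμ) = 6.2/(2×14.2) = 0.2183
  Offered load a = λ/μ = cρ = 6.2/14.2 = 0.4366
  P₀ = [ Σₙ₌₀^1 aⁿ/n! + a^2/(2!(1-ρ)) ]⁻¹
  Σ = a^0/0! + a^1/1! = 1.0000 + 0.4366 = 1.4366
  a^2/(2!(1-ρ)) = 0.1906/(2 × 0.7817) = 0.1219
  P₀ = 1/(1.4366 + 0.1219) = 0.6416
  Lq = P₀·a^2·ρ / (2!(1-ρ)²) = 0.6416 × 0.1906 × 0.2183 / (2 × 0.6110) = 0.02185
  Wq_B = Lq/λ = 0.02185/6.2 = 0.0035242
  W_B = Wq_B + 1/μ = 0.0035242 + 0.070423 = 0.07395

Since W_A = 0.05848 < W_B = 0.07395, Option A (single fast server) has the shorter time in system.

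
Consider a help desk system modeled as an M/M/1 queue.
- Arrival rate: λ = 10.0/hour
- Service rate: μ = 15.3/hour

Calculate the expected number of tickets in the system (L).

ρ = λ/μ = 10.0/15.3 = 0.6536
For M/M/1: L = λ/(μ-λ)
L = 10.0/(15.3-10.0) = 10.0/5.30
L = 1.8868 tickets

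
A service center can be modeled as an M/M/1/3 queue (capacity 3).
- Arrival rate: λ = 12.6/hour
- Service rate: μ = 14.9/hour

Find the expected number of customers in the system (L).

ρ = λ/μ = 12.6/14.9 = 0.84564
P₀ = (1-ρ)/(1-ρ^(K+1)) = (1-0.84564)/(1-0.84564^4) = 0.15436/0.48862 = 0.3159
P_K = P₀×ρ^K = 0.3159 × 0.84564^3 = 0.3159 × 0.6047 = 0.1910
L = ρ[1 - (K+1)ρ^K + Kρ^(K+1)] / [(1-ρ)(1-ρ^(K+1))]
L = 0.84564 × (1 - 4×0.604723 + 3×0.511378) / ((1 - 0.84564) × (1 - 0.511378)) = 1.2921 customers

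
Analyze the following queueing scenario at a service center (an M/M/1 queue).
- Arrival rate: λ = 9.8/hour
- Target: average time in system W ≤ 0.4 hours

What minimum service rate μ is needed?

For M/M/1: W = 1/(μ-λ)
Need W ≤ 0.4, so 1/(μ-λ) ≤ 0.4
μ - λ ≥ 1/0.4 = 2.5000
μ ≥ 9.8 + 2.5000 = 12.3000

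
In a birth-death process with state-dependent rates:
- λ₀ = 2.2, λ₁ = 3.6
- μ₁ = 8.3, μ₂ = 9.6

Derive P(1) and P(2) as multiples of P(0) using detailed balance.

Balance equations:
State 0: λ₀P₀ = μ₁P₁ → P₁ = (λ₀/μ₁)P₀ = (2.2/8.3)P₀ = 0.2651P₀
State 1: P₂ = (λ₀λ₁)/(μ₁μ₂)P₀ = (2.2×3.6)/(8.3×9.6)P₀ = 0.09940P₀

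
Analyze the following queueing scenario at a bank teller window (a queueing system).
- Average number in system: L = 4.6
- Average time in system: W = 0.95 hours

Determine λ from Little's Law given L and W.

Little's Law: L = λW, so λ = L/W
λ = 4.6/0.95 = 4.8421 transactions/hour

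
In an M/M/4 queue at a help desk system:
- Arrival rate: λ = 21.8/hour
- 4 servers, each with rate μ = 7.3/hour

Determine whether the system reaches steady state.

Stability requires ρ = λ/(cμ) < 1
ρ = 21.8/(4 × 7.3) = 21.8/29.20 = 0.7466
Since 0.7466 < 1, the system is STABLE.
The servers are busy 74.66% of the time.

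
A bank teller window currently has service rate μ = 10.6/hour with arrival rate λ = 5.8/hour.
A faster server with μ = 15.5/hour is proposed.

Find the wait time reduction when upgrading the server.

System 1: ρ₁ = 5.8/10.6 = 0.5472, W₁ = 1/(10.6-5.8) = 0.20833
System 2: ρ₂ = 5.8/15.5 = 0.3742, W₂ = 1/(15.5-5.8) = 0.10309
Improvement: (W₁-W₂)/W₁ = (0.20833-0.10309)/0.20833 = 50.52%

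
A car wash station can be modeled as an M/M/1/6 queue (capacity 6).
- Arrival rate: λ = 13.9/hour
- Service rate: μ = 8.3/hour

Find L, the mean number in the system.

ρ = λ/μ = 13.9/8.3 = 1.6747
P₀ = (1-ρ)/(1-ρ^(K+1)) = (1-1.6747)/(1-1.6747^7) = -0.6747/-35.9453 = 0.01877
P_K = P₀×ρ^K = 0.01877 × 1.6747^6 = 0.01877 × 22.0608 = 0.4141
L = ρ[1 - (K+1)ρ^K + Kρ^(K+1)] / [(1-ρ)(1-ρ^(K+1))]
L = 1.6747 × (1 - 7×22.0608 + 6×36.9453) / ((1 - 1.6747) × (1 - 36.9453)) = 4.7126 cars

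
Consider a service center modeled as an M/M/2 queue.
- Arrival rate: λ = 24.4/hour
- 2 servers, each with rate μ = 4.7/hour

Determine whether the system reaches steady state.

Stability requires ρ = λ/(cμ) < 1
ρ = 24.4/(2 × 4.7) = 24.4/9.40 = 2.5957
Since 2.5957 ≥ 1, the system is UNSTABLE.
Need c > λ/μ = 24.4/4.7 = 5.19.
Minimum servers needed: c = 6.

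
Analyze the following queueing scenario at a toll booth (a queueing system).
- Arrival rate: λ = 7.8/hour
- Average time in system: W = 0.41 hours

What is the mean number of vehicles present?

Little's Law: L = λW
L = 7.8 × 0.41 = 3.1980 vehicles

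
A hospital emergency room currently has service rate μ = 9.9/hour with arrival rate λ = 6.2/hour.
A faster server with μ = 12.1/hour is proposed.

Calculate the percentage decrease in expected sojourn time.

System 1: ρ₁ = 6.2/9.9 = 0.6263, W₁ = 1/(9.9-6.2) = 0.2703
System 2: ρ₂ = 6.2/12.1 = 0.5124, W₂ = 1/(12.1-6.2) = 0.1695
Improvement: (W₁-W₂)/W₁ = (0.2703-0.1695)/0.2703 = 37.29%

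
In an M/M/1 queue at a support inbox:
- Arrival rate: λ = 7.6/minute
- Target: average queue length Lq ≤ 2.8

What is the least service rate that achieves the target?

For M/M/1: Lq = λ²/(μ(μ-λ))
Need Lq ≤ 2.8, i.e. μ(μ-λ) ≥ λ²/2.8
μ² - 7.6μ - 57.76/2.8 ≥ 0  →  μ² - 7.6μ - 20.6285714 ≥ 0
Quadratic formula (positive root): μ = [λ + √(λ² + 4×20.6285714)]/2
Discriminant: 57.76 + 4×20.6285714 = 140.27429, √140.27429 = 11.84374
μ ≥ (7.6 + 11.84374)/2 = 9.7219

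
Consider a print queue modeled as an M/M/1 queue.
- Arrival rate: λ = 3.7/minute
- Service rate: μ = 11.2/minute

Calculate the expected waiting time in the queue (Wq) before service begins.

First, compute utilization: ρ = λ/μ = 3.7/11.2 = 0.3304
For M/M/1: Wq = λ/(μ(μ-λ))
Wq = 3.7/(11.2 × (11.2-3.7))
Wq = 3.7/(11.2 × 7.50)
Wq = 0.04405 minutes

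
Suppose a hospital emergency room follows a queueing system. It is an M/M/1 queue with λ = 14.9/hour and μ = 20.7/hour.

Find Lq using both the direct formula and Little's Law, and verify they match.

Method 1 (direct): Lq = λ²/(μ(μ-λ)) = 222.01/(20.7 × 5.80) = 1.8492

Method 2 (Little's Law):
W = 1/(μ-λ) = 1/5.80 = 0.172414
Wq = W - 1/μ = 0.172414 - 0.0483092 = 0.124105
Lq = λWq = 14.9 × 0.124105 = 1.8492 ✔ (matches Method 1)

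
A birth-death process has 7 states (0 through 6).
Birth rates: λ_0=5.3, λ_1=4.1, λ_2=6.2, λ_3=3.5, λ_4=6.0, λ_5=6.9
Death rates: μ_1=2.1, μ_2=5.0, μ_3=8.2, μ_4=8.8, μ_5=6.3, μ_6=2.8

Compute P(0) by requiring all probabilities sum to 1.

Ratios P(n)/P(0) = (λ₀···λₙ₋₁)/(μ₁···μₙ):
P(1)/P(0) = (5.3)/(2.1) = 2.5238
P(2)/P(0) = (5.3×4.1)/(2.1×5.0) = 2.0695
P(3)/P(0) = (5.3×4.1×6.2)/(2.1×5.0×8.2) = 1.5648
P(4)/P(0) = (5.3×4.1×6.2×3.5)/(2.1×5.0×8.2×8.8) = 0.62235
P(5)/P(0) = (5.3×4.1×6.2×3.5×6.0)/(2.1×5.0×8.2×8.8×6.3) = 0.59271
P(6)/P(0) = (5.3×4.1×6.2×3.5×6.0×6.9)/(2.1×5.0×8.2×8.8×6.3×2.8) = 1.4606

Normalization: ∑ P(n) = 1
P(0) × (1.0000 + 2.5238 + 2.0695 + 1.5648 + 0.62235 + 0.59271 + 1.4606) = 1
P(0) × 9.8338 = 1
P(0) = 1/9.8338 = 0.1017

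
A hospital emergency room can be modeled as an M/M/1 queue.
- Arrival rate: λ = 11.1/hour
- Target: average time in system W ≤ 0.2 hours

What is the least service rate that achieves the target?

For M/M/1: W = 1/(μ-λ)
Need W ≤ 0.2, so 1/(μ-λ) ≤ 0.2
μ - λ ≥ 1/0.2 = 5.0000
μ ≥ 11.1 + 5.0000 = 16.1000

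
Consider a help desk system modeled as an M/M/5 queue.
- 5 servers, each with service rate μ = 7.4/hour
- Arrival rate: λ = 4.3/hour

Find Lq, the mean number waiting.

Traffic intensity: ρ = λ/(cμ) = 4.3/(5×7.4) = 0.1162
Since ρ = 0.1162 < 1, system is stable.
Offered load a = λ/μ = cρ = 4.3/7.4 = 0.5811
P₀ = [ Σₙ₌₀^4 aⁿ/n! + a^5/(5!(1-ρ)) ]⁻¹
Σ = a^0/0! + a^1/1! + a^2/2! + a^3/3! + a^4/4! = 1.0000 + 0.58108 + 0.16883 + 0.032701 + 0.0047505 = 1.7874
a^5/(5!(1-ρ)) = 0.06625/(120 × 0.8838) = 0.0006247
P₀ = 1/(1.7874 + 0.0006247) = 0.5593
Lq = P₀·a^5·ρ / (5!(1-ρ)²) = 0.5593 × 0.06625 × 0.1162 / (120 × 0.7811) = 0.00004594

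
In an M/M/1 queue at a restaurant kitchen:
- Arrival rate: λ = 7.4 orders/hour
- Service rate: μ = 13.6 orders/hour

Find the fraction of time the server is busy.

Server utilization: ρ = λ/μ
ρ = 7.4/13.6 = 0.5441
The server is busy 54.41% of the time.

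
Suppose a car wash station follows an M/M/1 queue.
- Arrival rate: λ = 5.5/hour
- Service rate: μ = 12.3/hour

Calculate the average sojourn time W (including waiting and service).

First, compute utilization: ρ = λ/μ = 5.5/12.3 = 0.4472
For M/M/1: W = 1/(μ-λ)
W = 1/(12.3-5.5) = 1/6.80
W = 0.1471 hours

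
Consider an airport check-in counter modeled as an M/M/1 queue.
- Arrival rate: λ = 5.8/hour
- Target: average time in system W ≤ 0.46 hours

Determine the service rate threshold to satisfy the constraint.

For M/M/1: W = 1/(μ-λ)
Need W ≤ 0.46, so 1/(μ-λ) ≤ 0.46
μ - λ ≥ 1/0.46 = 2.1739
μ ≥ 5.8 + 2.1739 = 7.9739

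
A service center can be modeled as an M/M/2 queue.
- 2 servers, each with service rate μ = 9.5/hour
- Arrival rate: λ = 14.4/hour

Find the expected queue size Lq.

Traffic intensity: ρ = λ/(cμ) = 14.4/(2×9.5) = 0.7579
Since ρ = 0.7579 < 1, system is stable.
Offered load a = λ/μ = cρ = 14.4/9.5 = 1.5158
P₀ = [ Σₙ₌₀^1 aⁿ/n! + a^2/(2!(1-ρ)) ]⁻¹
Σ = a^0/0! + a^1/1! = 1.0000 + 1.5158 = 2.5158
a^2/(2!(1-ρ)) = 2.2976/(2 × 0.2421) = 4.7451
P₀ = 1/(2.5158 + 4.7451) = 0.1377
Lq = P₀·a^2·ρ / (2!(1-ρ)²) = 0.137725 × 2.29762 × 0.757895 / (2 × 0.0586150) = 2.0458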